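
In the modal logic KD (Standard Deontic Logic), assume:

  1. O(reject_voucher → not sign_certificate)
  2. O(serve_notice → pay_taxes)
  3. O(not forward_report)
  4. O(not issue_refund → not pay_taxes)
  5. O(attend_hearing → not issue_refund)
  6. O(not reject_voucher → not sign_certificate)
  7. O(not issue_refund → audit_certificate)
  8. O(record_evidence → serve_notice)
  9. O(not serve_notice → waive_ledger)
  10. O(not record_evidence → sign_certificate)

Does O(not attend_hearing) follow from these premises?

Premises 6 and 1 cover both cases: O(not reject_voucher → not sign_certificate) and O(reject_voucher → not sign_certificate). Since not reject_voucher ∨ reject_voucher is a tautology, O(not sign_certificate) follows.
The contrapositive of premise 10 (O(not record_evidence → sign_certificate)) is O(not sign_certificate → record_evidence), and O(not sign_certificate) is already established, so O(record_evidence).
Premise 8 is O(record_evidence → serve_notice); since O(record_evidence), deontic closure gives O(serve_notice).
From O(serve_notice) and premise 2, O(serve_notice → pay_taxes), we obtain O(pay_taxes).
Premise 4 is O(not issue_refund → not pay_taxes); contrapositively O(pay_taxes → issue_refund). Since O(pay_taxes) holds, K gives O(issue_refund).
Premise 5, O(attend_hearing → not issue_refund), contraposes to O(issue_refund → not attend_hearing); with O(issue_refund) we get O(not attend_hearing).
Premises 3, 7, 9 do not contribute to this derivation.
So O(not attend_hearing) follows.

Yes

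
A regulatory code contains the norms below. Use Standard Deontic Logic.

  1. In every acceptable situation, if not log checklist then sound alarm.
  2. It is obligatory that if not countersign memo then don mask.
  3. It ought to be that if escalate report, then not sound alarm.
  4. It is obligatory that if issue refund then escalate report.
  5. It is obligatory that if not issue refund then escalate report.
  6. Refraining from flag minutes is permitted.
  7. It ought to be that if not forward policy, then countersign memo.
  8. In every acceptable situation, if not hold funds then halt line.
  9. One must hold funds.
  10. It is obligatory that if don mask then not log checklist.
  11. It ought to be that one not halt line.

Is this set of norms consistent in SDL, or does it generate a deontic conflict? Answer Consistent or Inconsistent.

Consistent

Premise 8 is O(¬hold_funds → halt_line), but O(¬hold_funds) is not derivable from the premises, so it does not yield O(halt_line).
So O(halt_line) is not derivable, and the apparent clash with O(¬halt_line) does not arise.
A world satisfying every obligation exists (e.g. countersign_memo=true, don_mask=false, escalate_report=true, flag_minutes=false, forward_policy=false, halt_line=false, hold_funds=true, issue_refund=false, log_checklist=true, sound_alarm=false); no atom is both obligatory and forbidden, so the set is consistent.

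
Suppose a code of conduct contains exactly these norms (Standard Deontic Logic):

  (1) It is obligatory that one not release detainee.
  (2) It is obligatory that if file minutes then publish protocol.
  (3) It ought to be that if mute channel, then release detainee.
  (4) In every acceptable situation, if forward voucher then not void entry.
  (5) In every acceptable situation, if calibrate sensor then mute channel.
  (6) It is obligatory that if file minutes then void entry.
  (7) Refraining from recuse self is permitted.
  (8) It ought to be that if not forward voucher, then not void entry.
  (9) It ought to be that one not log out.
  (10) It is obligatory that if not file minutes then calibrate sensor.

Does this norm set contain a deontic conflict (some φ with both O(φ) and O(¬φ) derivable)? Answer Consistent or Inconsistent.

Inconsistent

Premises 8 and 4 are O(¬forward_voucher → ¬void_entry) and O(forward_voucher → ¬void_entry); every ideal world satisfies ¬forward_voucher or forward_voucher, so in either case ¬void_entry holds — hence O(¬void_entry).
Premise 6, O(file_minutes → void_entry), contraposes to O(¬void_entry → ¬file_minutes); with O(¬void_entry) we get O(¬file_minutes).
With premise 10, O(¬file_minutes → calibrate_sensor), the K-axiom yields O(calibrate_sensor).
Applying K to premise 5 (O(calibrate_sensor → mute_channel)) and O(calibrate_sensor) yields O(mute_channel).
Applying K to premise 3 (O(mute_channel → release_detainee)) and O(mute_channel) yields O(release_detainee).
Yet premise 1 states O(¬release_detainee).
We now have both O(release_detainee) and O(¬release_detainee) — release_detainee is simultaneously obligatory and forbidden, violating the D-axiom.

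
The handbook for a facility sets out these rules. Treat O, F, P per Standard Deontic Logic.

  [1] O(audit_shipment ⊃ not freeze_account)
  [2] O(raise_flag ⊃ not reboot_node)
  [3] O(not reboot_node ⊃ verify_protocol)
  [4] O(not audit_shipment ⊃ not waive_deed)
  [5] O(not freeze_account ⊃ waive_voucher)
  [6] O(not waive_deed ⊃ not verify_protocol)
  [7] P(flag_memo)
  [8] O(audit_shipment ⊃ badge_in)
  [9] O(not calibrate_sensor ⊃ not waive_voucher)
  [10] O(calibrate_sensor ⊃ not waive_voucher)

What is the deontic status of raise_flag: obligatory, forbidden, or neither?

Forbidden

Premises 9 and 10 are O(not calibrate_sensor ⊃ not waive_voucher) and O(calibrate_sensor ⊃ not waive_voucher); every ideal world satisfies not calibrate_sensor or calibrate_sensor, so in either case not waive_voucher holds — hence O(not waive_voucher).
Premise 5, O(not freeze_account ⊃ waive_voucher), contraposes to O(not waive_voucher ⊃ freeze_account); with O(not waive_voucher) we get O(freeze_account).
The contrapositive of premise 1 (O(audit_shipment ⊃ not freeze_account)) is O(freeze_account ⊃ not audit_shipment), and O(freeze_account) is already established, so O(not audit_shipment).
With premise 4, O(not audit_shipment ⊃ not waive_deed), the K-axiom yields O(not waive_deed).
From O(not waive_deed) and premise 6, O(not waive_deed ⊃ not verify_protocol), we obtain O(not verify_protocol).
Premise 3, O(not reboot_node ⊃ verify_protocol), contraposes to O(not verify_protocol ⊃ reboot_node); with O(not verify_protocol) we get O(reboot_node).
The contrapositive of premise 2 (O(raise_flag ⊃ not reboot_node)) is O(reboot_node ⊃ not raise_flag), and O(reboot_node) is already established, so O(not raise_flag).
Premises 7, 8 do not contribute to this derivation.
Thus O(not raise_flag), which is F(raise_flag): raise_flag is forbidden.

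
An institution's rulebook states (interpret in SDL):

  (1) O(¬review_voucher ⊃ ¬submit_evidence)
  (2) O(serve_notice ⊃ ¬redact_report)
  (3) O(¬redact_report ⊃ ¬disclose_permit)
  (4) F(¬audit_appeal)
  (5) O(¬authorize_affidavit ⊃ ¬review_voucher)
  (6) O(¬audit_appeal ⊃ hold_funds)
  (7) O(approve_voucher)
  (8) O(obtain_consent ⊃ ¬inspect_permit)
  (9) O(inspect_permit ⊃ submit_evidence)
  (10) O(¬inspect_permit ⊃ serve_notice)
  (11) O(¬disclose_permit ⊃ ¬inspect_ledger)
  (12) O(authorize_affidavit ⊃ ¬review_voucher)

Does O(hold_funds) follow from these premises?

Premise 6 is O(¬audit_appeal ⊃ hold_funds), but O(¬audit_appeal) is not derivable from the premises, so it does not yield O(hold_funds).
No other premise forces O(hold_funds). An ideal world satisfying every premise can still have hold_funds false, so O(hold_funds) is not derivable.

No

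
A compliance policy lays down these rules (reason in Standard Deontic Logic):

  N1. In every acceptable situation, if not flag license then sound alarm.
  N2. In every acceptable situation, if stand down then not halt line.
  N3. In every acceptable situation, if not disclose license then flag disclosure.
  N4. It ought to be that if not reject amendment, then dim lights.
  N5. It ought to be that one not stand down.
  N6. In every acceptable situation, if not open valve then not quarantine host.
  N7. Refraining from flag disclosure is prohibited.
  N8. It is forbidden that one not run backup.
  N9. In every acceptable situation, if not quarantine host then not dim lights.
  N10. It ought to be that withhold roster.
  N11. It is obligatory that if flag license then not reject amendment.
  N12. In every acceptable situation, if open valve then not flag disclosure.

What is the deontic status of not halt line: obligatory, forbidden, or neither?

Neither

Premise 2 is O(stand_down → ¬halt_line), but O(stand_down) is not derivable from the premises, so it does not yield O(¬halt_line).
No premise or chain of K-axiom applications forces O(¬halt_line), and none forces O(halt_line). So ¬halt_line is neither obligatory nor forbidden under these norms.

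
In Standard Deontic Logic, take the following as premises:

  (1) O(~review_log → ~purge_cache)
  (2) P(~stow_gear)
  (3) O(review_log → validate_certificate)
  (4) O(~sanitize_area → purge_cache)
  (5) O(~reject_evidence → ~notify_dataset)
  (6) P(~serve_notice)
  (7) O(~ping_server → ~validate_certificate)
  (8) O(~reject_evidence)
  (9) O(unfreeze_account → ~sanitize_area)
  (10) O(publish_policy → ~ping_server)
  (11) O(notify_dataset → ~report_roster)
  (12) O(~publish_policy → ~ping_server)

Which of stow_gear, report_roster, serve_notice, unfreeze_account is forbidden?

Premises 12 and 10 cover both cases: O(~publish_policy → ~ping_server) and O(publish_policy → ~ping_server). Since ~publish_policy ∨ publish_policy is a tautology, O(~ping_server) follows.
From O(~ping_server) and premise 7, O(~ping_server → ~validate_certificate), we obtain O(~validate_certificate).
The contrapositive of premise 3 (O(review_log → validate_certificate)) is O(~validate_certificate → ~review_log), and O(~validate_certificate) is already established, so O(~review_log).
Premise 1 is O(~review_log → ~purge_cache); since O(~review_log), deontic closure gives O(~purge_cache).
The contrapositive of premise 4 (O(~sanitize_area → purge_cache)) is O(~purge_cache → sanitize_area), and O(~purge_cache) is already established, so O(sanitize_area).
Premise 9, O(unfreeze_account → ~sanitize_area), contraposes to O(sanitize_area → ~unfreeze_account); with O(sanitize_area) we get O(~unfreeze_account).
So O(~unfreeze_account) holds, i.e. unfreeze_account is forbidden. None of the other listed options is forbidden under the premises.

unfreeze_account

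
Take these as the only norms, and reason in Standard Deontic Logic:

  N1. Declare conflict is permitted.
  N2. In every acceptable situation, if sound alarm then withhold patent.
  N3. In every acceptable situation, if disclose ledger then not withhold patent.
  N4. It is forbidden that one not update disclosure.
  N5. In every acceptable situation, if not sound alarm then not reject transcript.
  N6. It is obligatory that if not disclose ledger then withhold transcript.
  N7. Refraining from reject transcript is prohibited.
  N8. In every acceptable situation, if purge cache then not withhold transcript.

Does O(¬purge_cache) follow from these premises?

Premise 7 is F(¬reject_transcript), i.e. O(reject_transcript).
Premise 5, O(¬sound_alarm → ¬reject_transcript), contraposes to O(reject_transcript → sound_alarm); with O(reject_transcript) we get O(sound_alarm).
Premise 2 is O(sound_alarm → withhold_patent); since O(sound_alarm), deontic closure gives O(withhold_patent).
Premise 3 is O(disclose_ledger → ¬withhold_patent); contrapositively O(withhold_patent → ¬disclose_ledger). Since O(withhold_patent) holds, K gives O(¬disclose_ledger).
Applying K to premise 6 (O(¬disclose_ledger → withhold_transcript)) and O(¬disclose_ledger) yields O(withhold_transcript).
Premise 8 is O(purge_cache → ¬withhold_transcript); contrapositively O(withhold_transcript → ¬purge_cache). Since O(withhold_transcript) holds, K gives O(¬purge_cache).
Premises 1, 4 do not contribute to this derivation.
So O(¬purge_cache) follows.

Yes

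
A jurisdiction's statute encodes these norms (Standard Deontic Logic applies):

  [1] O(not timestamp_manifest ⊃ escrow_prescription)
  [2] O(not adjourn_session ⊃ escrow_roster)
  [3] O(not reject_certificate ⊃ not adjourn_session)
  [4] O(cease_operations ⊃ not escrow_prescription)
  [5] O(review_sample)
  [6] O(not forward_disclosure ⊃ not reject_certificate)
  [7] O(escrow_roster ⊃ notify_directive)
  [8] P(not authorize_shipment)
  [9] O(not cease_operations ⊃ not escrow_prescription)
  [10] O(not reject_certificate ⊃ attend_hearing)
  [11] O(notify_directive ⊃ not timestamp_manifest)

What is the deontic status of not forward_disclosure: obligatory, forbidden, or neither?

Premises 9 and 4 cover both cases: O(not cease_operations ⊃ not escrow_prescription) and O(cease_operations ⊃ not escrow_prescription). Since not cease_operations ∨ cease_operations is a tautology, O(not escrow_prescription) follows.
The contrapositive of premise 1 (O(not timestamp_manifest ⊃ escrow_prescription)) is O(not escrow_prescription ⊃ timestamp_manifest), and O(not escrow_prescription) is already established, so O(timestamp_manifest).
The contrapositive of premise 11 (O(notify_directive ⊃ not timestamp_manifest)) is O(timestamp_manifest ⊃ not notify_directive), and O(timestamp_manifest) is already established, so O(not notify_directive).
Premise 7, O(escrow_roster ⊃ notify_directive), contraposes to O(not notify_directive ⊃ not escrow_roster); with O(not notify_directive) we get O(not escrow_roster).
The contrapositive of premise 2 (O(not adjourn_session ⊃ escrow_roster)) is O(not escrow_roster ⊃ adjourn_session), and O(not escrow_roster) is already established, so O(adjourn_session).
The contrapositive of premise 3 (O(not reject_certificate ⊃ not adjourn_session)) is O(adjourn_session ⊃ reject_certificate), and O(adjourn_session) is already established, so O(reject_certificate).
Premise 6 is O(not forward_disclosure ⊃ not reject_certificate); contrapositively O(reject_certificate ⊃ forward_disclosure). Since O(reject_certificate) holds, K gives O(forward_disclosure).
Premises 5, 8, 10 do not contribute to this derivation.
Thus O(forward_disclosure), which is F(not forward_disclosure): not forward_disclosure is forbidden.

Forbidden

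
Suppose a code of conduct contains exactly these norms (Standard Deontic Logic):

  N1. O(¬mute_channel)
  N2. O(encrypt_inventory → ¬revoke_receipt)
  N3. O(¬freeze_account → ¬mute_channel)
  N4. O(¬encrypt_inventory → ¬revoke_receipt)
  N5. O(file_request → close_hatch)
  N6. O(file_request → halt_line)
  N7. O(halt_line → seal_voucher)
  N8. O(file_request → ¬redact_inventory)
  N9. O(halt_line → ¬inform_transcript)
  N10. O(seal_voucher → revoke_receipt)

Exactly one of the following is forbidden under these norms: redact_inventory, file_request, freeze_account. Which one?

file_request

Premises 2 and 4 cover both cases: O(encrypt_inventory → ¬revoke_receipt) and O(¬encrypt_inventory → ¬revoke_receipt). Since encrypt_inventory ∨ ¬encrypt_inventory is a tautology, O(¬revoke_receipt) follows.
The contrapositive of premise 10 (O(seal_voucher → revoke_receipt)) is O(¬revoke_receipt → ¬seal_voucher), and O(¬revoke_receipt) is already established, so O(¬seal_voucher).
Premise 7, O(halt_line → seal_voucher), contraposes to O(¬seal_voucher → ¬halt_line); with O(¬seal_voucher) we get O(¬halt_line).
The contrapositive of premise 6 (O(file_request → halt_line)) is O(¬halt_line → ¬file_request), and O(¬halt_line) is already established, so O(¬file_request).
So O(¬file_request) holds, i.e. file_request is forbidden. None of the other listed options is forbidden under the premises.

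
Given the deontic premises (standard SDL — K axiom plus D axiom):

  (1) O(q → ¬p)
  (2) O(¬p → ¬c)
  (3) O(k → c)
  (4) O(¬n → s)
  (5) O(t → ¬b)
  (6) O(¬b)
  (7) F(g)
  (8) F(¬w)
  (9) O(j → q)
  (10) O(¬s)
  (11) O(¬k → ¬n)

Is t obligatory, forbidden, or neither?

Neither

Premise 5 is O(t → ¬b); even if O(¬b) held, inferring O(t) would be affirming the consequent — invalid.
No premise or chain of K-axiom applications forces O(t), and none forces O(¬t). So t is neither obligatory nor forbidden under these norms.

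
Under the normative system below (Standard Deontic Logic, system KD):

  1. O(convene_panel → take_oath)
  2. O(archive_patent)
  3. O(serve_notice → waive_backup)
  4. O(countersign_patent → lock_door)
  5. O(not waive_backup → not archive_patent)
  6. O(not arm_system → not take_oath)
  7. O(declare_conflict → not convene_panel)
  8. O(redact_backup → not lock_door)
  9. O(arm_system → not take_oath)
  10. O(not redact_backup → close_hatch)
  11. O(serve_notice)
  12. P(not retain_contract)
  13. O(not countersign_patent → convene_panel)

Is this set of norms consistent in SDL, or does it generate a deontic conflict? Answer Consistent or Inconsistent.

Consistent

Premise 5 is O(not waive_backup → not archive_patent), but O(not waive_backup) is not derivable from the premises, so it does not yield O(not archive_patent).
So O(not archive_patent) is not derivable, and the apparent clash with O(archive_patent) does not arise.
A world satisfying every obligation exists (e.g. archive_patent=true, arm_system=false, close_hatch=true, convene_panel=false, countersign_patent=true, declare_conflict=false, lock_door=true, redact_backup=false, retain_contract=false, serve_notice=true, take_oath=false, waive_backup=true); no atom is both obligatory and forbidden, so the set is consistent.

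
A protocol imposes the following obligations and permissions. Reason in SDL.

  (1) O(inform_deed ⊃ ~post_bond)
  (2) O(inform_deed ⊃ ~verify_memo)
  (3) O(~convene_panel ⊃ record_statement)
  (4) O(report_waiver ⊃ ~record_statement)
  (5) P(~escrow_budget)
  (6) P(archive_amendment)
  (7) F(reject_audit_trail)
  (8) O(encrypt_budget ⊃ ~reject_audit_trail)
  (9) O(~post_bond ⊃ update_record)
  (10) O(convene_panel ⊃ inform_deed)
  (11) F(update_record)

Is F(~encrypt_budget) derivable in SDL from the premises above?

No

Premise 8 is O(encrypt_budget ⊃ ~reject_audit_trail); even if O(~reject_audit_trail) held, inferring O(encrypt_budget) would be affirming the consequent — invalid.
No other premise forces O(encrypt_budget). An ideal world satisfying every premise can still have ~encrypt_budget true, so F(~encrypt_budget) is not derivable.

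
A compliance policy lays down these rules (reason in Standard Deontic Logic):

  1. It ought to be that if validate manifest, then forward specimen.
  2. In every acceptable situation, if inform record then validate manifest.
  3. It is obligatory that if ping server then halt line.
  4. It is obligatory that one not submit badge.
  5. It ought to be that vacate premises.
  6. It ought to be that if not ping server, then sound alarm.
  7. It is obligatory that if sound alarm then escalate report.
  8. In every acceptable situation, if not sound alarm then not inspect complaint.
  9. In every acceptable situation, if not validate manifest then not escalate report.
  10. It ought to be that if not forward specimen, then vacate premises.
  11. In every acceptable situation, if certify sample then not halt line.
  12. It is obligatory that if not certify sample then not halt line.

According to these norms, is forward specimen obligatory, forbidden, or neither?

Premises 12 and 11 cover both cases: O(¬certify_sample → ¬halt_line) and O(certify_sample → ¬halt_line). Since ¬certify_sample ∨ certify_sample is a tautology, O(¬halt_line) follows.
Premise 3 is O(ping_server → halt_line); contrapositively O(¬halt_line → ¬ping_server). Since O(¬halt_line) holds, K gives O(¬ping_server).
Applying K to premise 6 (O(¬ping_server → sound_alarm)) and O(¬ping_server) yields O(sound_alarm).
Premise 7 is O(sound_alarm → escalate_report); since O(sound_alarm), deontic closure gives O(escalate_report).
Premise 9 is O(¬validate_manifest → ¬escalate_report); contrapositively O(escalate_report → validate_manifest). Since O(escalate_report) holds, K gives O(validate_manifest).
Premise 1 is O(validate_manifest → forward_specimen); since O(validate_manifest), deontic closure gives O(forward_specimen).
Premises 2, 4, 5, 8, 10 do not contribute to this derivation.
Hence forward_specimen is obligatory.

Obligatory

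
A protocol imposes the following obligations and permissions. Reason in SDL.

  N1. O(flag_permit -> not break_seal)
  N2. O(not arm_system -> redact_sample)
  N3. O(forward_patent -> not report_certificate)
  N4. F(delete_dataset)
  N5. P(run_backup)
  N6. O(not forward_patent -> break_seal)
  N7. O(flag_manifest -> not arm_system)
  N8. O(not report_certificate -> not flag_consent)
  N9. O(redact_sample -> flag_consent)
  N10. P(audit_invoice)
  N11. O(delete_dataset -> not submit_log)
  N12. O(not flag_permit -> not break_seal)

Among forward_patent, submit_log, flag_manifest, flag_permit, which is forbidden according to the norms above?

flag_manifest

Premises 1 and 12 are O(flag_permit -> not break_seal) and O(not flag_permit -> not break_seal); every ideal world satisfies flag_permit or not flag_permit, so in either case not break_seal holds — hence O(not break_seal).
Premise 6 is O(not forward_patent -> break_seal); contrapositively O(not break_seal -> forward_patent). Since O(not break_seal) holds, K gives O(forward_patent).
Premise 3 is O(forward_patent -> not report_certificate); since O(forward_patent), deontic closure gives O(not report_certificate).
Premise 8 is O(not report_certificate -> not flag_consent); since O(not report_certificate), deontic closure gives O(not flag_consent).
The contrapositive of premise 9 (O(redact_sample -> flag_consent)) is O(not flag_consent -> not redact_sample), and O(not flag_consent) is already established, so O(not redact_sample).
The contrapositive of premise 2 (O(not arm_system -> redact_sample)) is O(not redact_sample -> arm_system), and O(not redact_sample) is already established, so O(arm_system).
Premise 7 is O(flag_manifest -> not arm_system); contrapositively O(arm_system -> not flag_manifest). Since O(arm_system) holds, K gives O(not flag_manifest).
So O(not flag_manifest) holds, i.e. flag_manifest is forbidden. None of the other listed options is forbidden under the premises.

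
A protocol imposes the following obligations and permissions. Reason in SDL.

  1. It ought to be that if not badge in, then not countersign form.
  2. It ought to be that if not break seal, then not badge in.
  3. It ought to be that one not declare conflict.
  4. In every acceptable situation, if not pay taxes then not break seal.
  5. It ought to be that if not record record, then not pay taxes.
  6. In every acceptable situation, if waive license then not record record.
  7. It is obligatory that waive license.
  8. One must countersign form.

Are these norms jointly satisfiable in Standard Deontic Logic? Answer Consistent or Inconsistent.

Inconsistent

Premise 8 gives O(countersign_form).
The contrapositive of premise 1 (O(¬badge_in → ¬countersign_form)) is O(countersign_form → badge_in), and O(countersign_form) is already established, so O(badge_in).
The contrapositive of premise 2 (O(¬break_seal → ¬badge_in)) is O(badge_in → break_seal), and O(badge_in) is already established, so O(break_seal).
Premise 4, O(¬pay_taxes → ¬break_seal), contraposes to O(break_seal → pay_taxes); with O(break_seal) we get O(pay_taxes).
The contrapositive of premise 5 (O(¬record_record → ¬pay_taxes)) is O(pay_taxes → record_record), and O(pay_taxes) is already established, so O(record_record).
Premise 6 is O(waive_license → ¬record_record); contrapositively O(record_record → ¬waive_license). Since O(record_record) holds, K gives O(¬waive_license).
However, premise 7 gives O(waive_license).
We now have both O(¬waive_license) and O(waive_license) — waive_license is simultaneously obligatory and forbidden, violating the D-axiom.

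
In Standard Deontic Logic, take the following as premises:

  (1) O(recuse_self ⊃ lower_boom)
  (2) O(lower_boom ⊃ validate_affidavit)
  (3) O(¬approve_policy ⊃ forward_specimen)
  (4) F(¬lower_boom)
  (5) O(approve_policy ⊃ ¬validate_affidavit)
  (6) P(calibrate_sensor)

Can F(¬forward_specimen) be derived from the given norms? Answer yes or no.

Premise 4 is F(¬lower_boom), i.e. O(lower_boom).
Premise 2 is O(lower_boom ⊃ validate_affidavit); since O(lower_boom), deontic closure gives O(validate_affidavit).
Premise 5 is O(approve_policy ⊃ ¬validate_affidavit); contrapositively O(validate_affidavit ⊃ ¬approve_policy). Since O(validate_affidavit) holds, K gives O(¬approve_policy).
From O(¬approve_policy) and premise 3, O(¬approve_policy ⊃ forward_specimen), we obtain O(forward_specimen).
Premises 1, 6 do not contribute to this derivation.
So O(forward_specimen) holds, i.e. F(¬forward_specimen). The claim follows.

Yes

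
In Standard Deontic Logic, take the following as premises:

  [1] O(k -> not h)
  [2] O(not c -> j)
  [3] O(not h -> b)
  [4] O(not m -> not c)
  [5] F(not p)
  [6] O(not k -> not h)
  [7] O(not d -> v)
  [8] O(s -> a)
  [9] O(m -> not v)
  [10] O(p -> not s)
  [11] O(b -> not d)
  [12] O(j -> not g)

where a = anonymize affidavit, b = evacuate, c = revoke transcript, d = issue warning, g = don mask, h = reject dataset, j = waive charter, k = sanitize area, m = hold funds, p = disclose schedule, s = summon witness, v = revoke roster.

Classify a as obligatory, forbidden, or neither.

Neither

Premise 8 is O(s -> a), but O(s) is not derivable from the premises, so it does not yield O(a).
No premise or chain of K-axiom applications forces O(a), and none forces O(not a). So a is neither obligatory nor forbidden under these norms.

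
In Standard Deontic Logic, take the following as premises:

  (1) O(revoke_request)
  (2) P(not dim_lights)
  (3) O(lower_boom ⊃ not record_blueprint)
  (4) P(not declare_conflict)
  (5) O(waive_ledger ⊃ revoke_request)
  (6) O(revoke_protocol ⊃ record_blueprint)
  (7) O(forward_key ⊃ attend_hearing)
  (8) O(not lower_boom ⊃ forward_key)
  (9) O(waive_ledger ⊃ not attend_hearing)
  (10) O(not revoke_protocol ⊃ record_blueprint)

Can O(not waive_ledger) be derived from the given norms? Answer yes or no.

Yes

By case analysis on not revoke_protocol: premise 10 gives O(not revoke_protocol ⊃ record_blueprint) and premise 6 gives O(revoke_protocol ⊃ record_blueprint), so O(record_blueprint) either way.
Premise 3, O(lower_boom ⊃ not record_blueprint), contraposes to O(record_blueprint ⊃ not lower_boom); with O(record_blueprint) we get O(not lower_boom).
Premise 8 is O(not lower_boom ⊃ forward_key); since O(not lower_boom), deontic closure gives O(forward_key).
Premise 7 is O(forward_key ⊃ attend_hearing); since O(forward_key), deontic closure gives O(attend_hearing).
The contrapositive of premise 9 (O(waive_ledger ⊃ not attend_hearing)) is O(attend_hearing ⊃ not waive_ledger), and O(attend_hearing) is already established, so O(not waive_ledger).
Premises 1, 2, 4, 5 do not contribute to this derivation.
So O(not waive_ledger) follows.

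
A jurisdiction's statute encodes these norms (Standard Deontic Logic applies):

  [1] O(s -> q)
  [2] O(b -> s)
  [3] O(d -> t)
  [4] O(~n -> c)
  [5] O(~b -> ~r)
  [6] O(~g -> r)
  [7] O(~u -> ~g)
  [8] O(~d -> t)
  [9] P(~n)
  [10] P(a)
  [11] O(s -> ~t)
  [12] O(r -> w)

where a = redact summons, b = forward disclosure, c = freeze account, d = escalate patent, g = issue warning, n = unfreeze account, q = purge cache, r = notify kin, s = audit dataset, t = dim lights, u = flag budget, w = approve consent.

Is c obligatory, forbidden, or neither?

Neither

Premise 4 is O(~n -> c), but O(~n) is not derivable from the premises (the permission P(~n) asserts only ~O(n), not O(~n)), so it does not yield O(c).
No premise or chain of K-axiom applications forces O(c), and none forces O(~c). So c is neither obligatory nor forbidden under these norms.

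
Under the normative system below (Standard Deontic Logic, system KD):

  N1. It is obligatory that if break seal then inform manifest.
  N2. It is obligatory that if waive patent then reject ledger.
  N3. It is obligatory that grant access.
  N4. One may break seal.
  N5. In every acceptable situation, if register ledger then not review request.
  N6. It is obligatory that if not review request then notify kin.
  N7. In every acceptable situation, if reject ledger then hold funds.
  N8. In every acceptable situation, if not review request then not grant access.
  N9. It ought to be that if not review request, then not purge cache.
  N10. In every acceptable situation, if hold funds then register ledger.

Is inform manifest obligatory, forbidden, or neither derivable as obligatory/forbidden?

Neither

Premise 1 is O(break_seal → inform_manifest), but O(break_seal) is not derivable from the premises (the permission P(break_seal) asserts only ¬O(¬break_seal), not O(break_seal)), so it does not yield O(inform_manifest).
No premise or chain of K-axiom applications forces O(inform_manifest), and none forces O(¬inform_manifest). So inform_manifest is neither obligatory nor forbidden under these norms.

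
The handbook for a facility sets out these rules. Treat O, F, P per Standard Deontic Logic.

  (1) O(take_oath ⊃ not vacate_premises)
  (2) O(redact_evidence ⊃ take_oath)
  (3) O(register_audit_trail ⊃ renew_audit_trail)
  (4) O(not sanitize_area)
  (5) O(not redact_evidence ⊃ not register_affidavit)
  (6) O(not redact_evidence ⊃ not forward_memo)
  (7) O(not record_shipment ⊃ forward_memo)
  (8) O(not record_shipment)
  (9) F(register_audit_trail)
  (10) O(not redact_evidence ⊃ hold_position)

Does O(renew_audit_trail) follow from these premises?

Premise 3 is O(register_audit_trail ⊃ renew_audit_trail), but O(register_audit_trail) is not derivable from the premises, so it does not yield O(renew_audit_trail).
No other premise forces O(renew_audit_trail). An ideal world satisfying every premise can still have renew_audit_trail false, so O(renew_audit_trail) is not derivable.

No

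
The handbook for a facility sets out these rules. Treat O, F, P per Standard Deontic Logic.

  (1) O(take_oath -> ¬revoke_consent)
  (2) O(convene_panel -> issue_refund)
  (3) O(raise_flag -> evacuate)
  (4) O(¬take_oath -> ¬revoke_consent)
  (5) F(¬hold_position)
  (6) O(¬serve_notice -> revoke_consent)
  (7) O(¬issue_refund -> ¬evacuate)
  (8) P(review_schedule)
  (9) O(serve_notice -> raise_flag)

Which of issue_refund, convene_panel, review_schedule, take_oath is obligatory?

Premises 1 and 4 are O(take_oath -> ¬revoke_consent) and O(¬take_oath -> ¬revoke_consent); every ideal world satisfies take_oath or ¬take_oath, so in either case ¬revoke_consent holds — hence O(¬revoke_consent).
Premise 6 is O(¬serve_notice -> revoke_consent); contrapositively O(¬revoke_consent -> serve_notice). Since O(¬revoke_consent) holds, K gives O(serve_notice).
Applying K to premise 9 (O(serve_notice -> raise_flag)) and O(serve_notice) yields O(raise_flag).
Applying K to premise 3 (O(raise_flag -> evacuate)) and O(raise_flag) yields O(evacuate).
The contrapositive of premise 7 (O(¬issue_refund -> ¬evacuate)) is O(evacuate -> issue_refund), and O(evacuate) is already established, so O(issue_refund).
So O(issue_refund) holds — issue_refund is obligatory. None of the other listed options is made obligatory by any chain of premises.

issue_refund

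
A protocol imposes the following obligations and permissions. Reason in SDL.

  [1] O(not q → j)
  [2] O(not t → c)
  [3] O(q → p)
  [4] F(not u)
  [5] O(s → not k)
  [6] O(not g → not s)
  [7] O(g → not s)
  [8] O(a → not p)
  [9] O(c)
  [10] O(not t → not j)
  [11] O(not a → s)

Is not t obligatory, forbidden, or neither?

Premises 7 and 6 cover both cases: O(g → not s) and O(not g → not s). Since g ∨ not g is a tautology, O(not s) follows.
Premise 11, O(not a → s), contraposes to O(not s → a); with O(not s) we get O(a).
With premise 8, O(a → not p), the K-axiom yields O(not p).
The contrapositive of premise 3 (O(q → p)) is O(not p → not q), and O(not p) is already established, so O(not q).
From O(not q) and premise 1, O(not q → j), we obtain O(j).
Premise 10, O(not t → not j), contraposes to O(j → t); with O(j) we get O(t).
Premises 2, 4, 5, 9 do not contribute to this derivation.
Thus O(t), which is F(not t): not t is forbidden.

Forbidden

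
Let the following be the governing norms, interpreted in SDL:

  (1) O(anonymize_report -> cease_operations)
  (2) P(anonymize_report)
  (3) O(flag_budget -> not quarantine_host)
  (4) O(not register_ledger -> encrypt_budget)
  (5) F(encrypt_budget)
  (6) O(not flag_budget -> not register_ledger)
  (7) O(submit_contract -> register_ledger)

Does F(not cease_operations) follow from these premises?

No

Premise 1 is O(anonymize_report -> cease_operations), but O(anonymize_report) is not derivable from the premises (the permission P(anonymize_report) asserts only not O(not anonymize_report), not O(anonymize_report)), so it does not yield O(cease_operations).
No other premise forces O(cease_operations). An ideal world satisfying every premise can still have not cease_operations true, so F(not cease_operations) is not derivable.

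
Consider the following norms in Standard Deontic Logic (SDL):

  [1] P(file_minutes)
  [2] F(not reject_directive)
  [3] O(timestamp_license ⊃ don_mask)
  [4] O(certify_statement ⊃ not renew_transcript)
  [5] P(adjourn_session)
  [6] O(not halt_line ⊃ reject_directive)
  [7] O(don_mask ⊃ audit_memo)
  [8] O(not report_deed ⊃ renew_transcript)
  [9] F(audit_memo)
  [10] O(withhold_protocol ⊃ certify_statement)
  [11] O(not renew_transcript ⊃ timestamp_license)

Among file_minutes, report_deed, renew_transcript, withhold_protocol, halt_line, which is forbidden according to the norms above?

F(audit_memo) at premise 9 means O(not audit_memo).
Premise 7 is O(don_mask ⊃ audit_memo); contrapositively O(not audit_memo ⊃ not don_mask). Since O(not audit_memo) holds, K gives O(not don_mask).
Premise 3, O(timestamp_license ⊃ don_mask), contraposes to O(not don_mask ⊃ not timestamp_license); with O(not don_mask) we get O(not timestamp_license).
Premise 11, O(not renew_transcript ⊃ timestamp_license), contraposes to O(not timestamp_license ⊃ renew_transcript); with O(not timestamp_license) we get O(renew_transcript).
Premise 4 is O(certify_statement ⊃ not renew_transcript); contrapositively O(renew_transcript ⊃ not certify_statement). Since O(renew_transcript) holds, K gives O(not certify_statement).
Premise 10, O(withhold_protocol ⊃ certify_statement), contraposes to O(not certify_statement ⊃ not withhold_protocol); with O(not certify_statement) we get O(not withhold_protocol).
So O(not withhold_protocol) holds, i.e. withhold_protocol is forbidden. None of the other listed options is forbidden under the premises.

withhold_protocol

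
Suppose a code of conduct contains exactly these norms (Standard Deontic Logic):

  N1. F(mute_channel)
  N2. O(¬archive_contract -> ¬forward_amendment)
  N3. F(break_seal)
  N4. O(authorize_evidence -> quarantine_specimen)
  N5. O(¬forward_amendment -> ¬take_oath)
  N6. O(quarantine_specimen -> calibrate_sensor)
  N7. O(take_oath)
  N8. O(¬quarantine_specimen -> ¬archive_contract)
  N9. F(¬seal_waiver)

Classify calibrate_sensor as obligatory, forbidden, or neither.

Obligatory

From premise 7 we have O(take_oath).
The contrapositive of premise 5 (O(¬forward_amendment -> ¬take_oath)) is O(take_oath -> forward_amendment), and O(take_oath) is already established, so O(forward_amendment).
Premise 2 is O(¬archive_contract -> ¬forward_amendment); contrapositively O(forward_amendment -> archive_contract). Since O(forward_amendment) holds, K gives O(archive_contract).
Premise 8 is O(¬quarantine_specimen -> ¬archive_contract); contrapositively O(archive_contract -> quarantine_specimen). Since O(archive_contract) holds, K gives O(quarantine_specimen).
With premise 6, O(quarantine_specimen -> calibrate_sensor), the K-axiom yields O(calibrate_sensor).
Premises 1, 3, 4, 9 do not contribute to this derivation.
Hence calibrate_sensor is obligatory.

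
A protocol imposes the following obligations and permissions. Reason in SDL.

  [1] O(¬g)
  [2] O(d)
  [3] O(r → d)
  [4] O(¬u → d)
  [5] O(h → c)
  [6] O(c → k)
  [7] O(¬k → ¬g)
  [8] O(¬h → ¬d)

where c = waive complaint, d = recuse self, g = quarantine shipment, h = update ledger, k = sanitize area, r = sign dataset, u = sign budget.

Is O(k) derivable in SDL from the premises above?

Premise 2 gives O(d).
Premise 8, O(¬h → ¬d), contraposes to O(d → h); with O(d) we get O(h).
With premise 5, O(h → c), the K-axiom yields O(c).
Applying K to premise 6 (O(c → k)) and O(c) yields O(k).
Premises 1, 3, 4, 7 do not contribute to this derivation.
So O(k) follows.

Yes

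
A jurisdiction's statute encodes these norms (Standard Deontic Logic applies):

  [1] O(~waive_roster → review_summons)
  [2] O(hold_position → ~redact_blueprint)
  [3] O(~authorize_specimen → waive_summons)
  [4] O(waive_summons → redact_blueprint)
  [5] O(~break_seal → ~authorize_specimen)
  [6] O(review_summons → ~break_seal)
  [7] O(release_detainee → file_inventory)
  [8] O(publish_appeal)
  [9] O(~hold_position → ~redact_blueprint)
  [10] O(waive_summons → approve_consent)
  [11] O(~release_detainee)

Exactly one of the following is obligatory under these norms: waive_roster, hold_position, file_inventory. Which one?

By case analysis on hold_position: premise 2 gives O(hold_position → ~redact_blueprint) and premise 9 gives O(~hold_position → ~redact_blueprint), so O(~redact_blueprint) either way.
Premise 4 is O(waive_summons → redact_blueprint); contrapositively O(~redact_blueprint → ~waive_summons). Since O(~redact_blueprint) holds, K gives O(~waive_summons).
The contrapositive of premise 3 (O(~authorize_specimen → waive_summons)) is O(~waive_summons → authorize_specimen), and O(~waive_summons) is already established, so O(authorize_specimen).
Premise 5, O(~break_seal → ~authorize_specimen), contraposes to O(authorize_specimen → break_seal); with O(authorize_specimen) we get O(break_seal).
Premise 6, O(review_summons → ~break_seal), contraposes to O(break_seal → ~review_summons); with O(break_seal) we get O(~review_summons).
Premise 1, O(~waive_roster → review_summons), contraposes to O(~review_summons → waive_roster); with O(~review_summons) we get O(waive_roster).
So O(waive_roster) holds — waive_roster is obligatory. None of the other listed options is made obligatory by any chain of premises.

waive_roster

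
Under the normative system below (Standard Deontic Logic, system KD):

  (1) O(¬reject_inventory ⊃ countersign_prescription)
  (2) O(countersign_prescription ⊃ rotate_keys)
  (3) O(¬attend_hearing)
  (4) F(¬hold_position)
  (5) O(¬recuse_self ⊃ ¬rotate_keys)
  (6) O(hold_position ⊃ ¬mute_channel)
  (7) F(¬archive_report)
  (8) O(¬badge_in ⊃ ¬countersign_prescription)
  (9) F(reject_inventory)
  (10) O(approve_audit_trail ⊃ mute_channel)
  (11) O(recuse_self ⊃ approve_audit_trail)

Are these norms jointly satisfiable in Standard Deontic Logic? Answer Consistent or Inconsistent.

Inconsistent

F(¬hold_position) at premise 4 means O(hold_position).
From O(hold_position) and premise 6, O(hold_position ⊃ ¬mute_channel), we obtain O(¬mute_channel).
Premise 10 is O(approve_audit_trail ⊃ mute_channel); contrapositively O(¬mute_channel ⊃ ¬approve_audit_trail). Since O(¬mute_channel) holds, K gives O(¬approve_audit_trail).
Premise 11 is O(recuse_self ⊃ approve_audit_trail); contrapositively O(¬approve_audit_trail ⊃ ¬recuse_self). Since O(¬approve_audit_trail) holds, K gives O(¬recuse_self).
From O(¬recuse_self) and premise 5, O(¬recuse_self ⊃ ¬rotate_keys), we obtain O(¬rotate_keys).
The contrapositive of premise 2 (O(countersign_prescription ⊃ rotate_keys)) is O(¬rotate_keys ⊃ ¬countersign_prescription), and O(¬rotate_keys) is already established, so O(¬countersign_prescription).
Premise 1 is O(¬reject_inventory ⊃ countersign_prescription); contrapositively O(¬countersign_prescription ⊃ reject_inventory). Since O(¬countersign_prescription) holds, K gives O(reject_inventory).
But premise 9, F(reject_inventory), means O(¬reject_inventory).
We now have both O(reject_inventory) and O(¬reject_inventory) — reject_inventory is simultaneously obligatory and forbidden, violating the D-axiom.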